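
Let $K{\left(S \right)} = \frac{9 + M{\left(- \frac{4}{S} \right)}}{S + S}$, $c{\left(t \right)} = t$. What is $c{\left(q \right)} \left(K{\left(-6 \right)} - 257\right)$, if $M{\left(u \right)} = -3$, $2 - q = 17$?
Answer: $\frac{7725}{2} \approx 3862.5$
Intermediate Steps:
$q = -15$ ($q = 2 - 17 = -15$)
$K{\left(S \right)} = \frac{3}{S}$ ($K{\left(S \right)} = \frac{9 - 3}{S + S} = \frac{6}{2 S} = 6 \frac{1}{2 S} = \frac{3}{S}$)
$c{\left(q \right)} \left(K{\left(-6 \right)} - 257\right) = - 15 \left(\frac{3}{-6} - 257\right) = - 15 \left(3 \left(- \frac{1}{6}\right) - 257\right) = - 15 \left(- \frac{1}{2} - 257\right) = \left(-15\right) \left(- \frac{515}{2}\right) = \frac{7725}{2}$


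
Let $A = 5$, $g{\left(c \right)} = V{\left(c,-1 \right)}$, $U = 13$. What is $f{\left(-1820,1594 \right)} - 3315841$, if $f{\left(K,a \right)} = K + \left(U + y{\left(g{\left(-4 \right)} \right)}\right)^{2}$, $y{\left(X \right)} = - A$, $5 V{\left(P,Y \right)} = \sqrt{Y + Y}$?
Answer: $-3317597$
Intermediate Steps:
$V{\left(P,Y \right)} = \frac{\sqrt{2} \sqrt{Y}}{5}$ ($V{\left(P,Y \right)} = \frac{\sqrt{Y + Y}}{5} = \frac{\sqrt{2 Y}}{5} = \frac{\sqrt{2} \sqrt{Y}}{5}$)
$g{\left(c \right)} = \frac{i \sqrt{2}}{5}$ ($g{\left(c \right)} = \frac{\sqrt{2} \sqrt{-1}}{5} = \frac{\sqrt{2} i}{5} = \frac{i \sqrt{2}}{5}$)
$y{\left(X \right)} = -5$ ($y{\left(X \right)} = \left(-1\right) 5 = -5$)
$f{\left(K,a \right)} = 64 + K$ ($f{\left(K,a \right)} = K + \left(13 - 5\right)^{2} = K + 8^{2} = K + 64 = 64 + K$)
$f{\left(-1820,1594 \right)} - 3315841 = \left(64 - 1820\right) - 3315841 = -1756 - 3315841 = -3317597$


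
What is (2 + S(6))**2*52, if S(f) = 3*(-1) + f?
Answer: 1300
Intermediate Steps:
S(f) = -3 + f
(2 + S(6))**2*52 = (2 + (-3 + 6))**2*52 = (2 + 3)**2*52 = 5**2*52 = 25*52 = 1300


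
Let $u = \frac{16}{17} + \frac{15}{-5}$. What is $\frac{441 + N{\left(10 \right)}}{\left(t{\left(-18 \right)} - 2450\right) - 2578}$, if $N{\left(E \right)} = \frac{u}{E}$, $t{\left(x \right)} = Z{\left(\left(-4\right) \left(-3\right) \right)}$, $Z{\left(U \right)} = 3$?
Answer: $- \frac{14987}{170850} \approx -0.08772$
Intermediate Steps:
$t{\left(x \right)} = 3$
$u = - \frac{35}{17}$ ($u = 16 \cdot \frac{1}{17} + 15 \left(- \frac{1}{5}\right) = \frac{16}{17} - 3 = - \frac{35}{17} \approx -2.0588$)
$N{\left(E \right)} = - \frac{35}{17 E}$
$\frac{441 + N{\left(10 \right)}}{\left(t{\left(-18 \right)} - 2450\right) - 2578} = \frac{441 - \frac{35}{17 \cdot 10}}{\left(3 - 2450\right) - 2578} = \frac{441 - \frac{7}{34}}{\left(3 - 2450\right) - 2578} = \frac{441 - \frac{7}{34}}{-2447 - 2578} = \frac{14987}{34 \left(-5025\right)} = \frac{14987}{34} \left(- \frac{1}{5025}\right) = - \frac{14987}{170850}$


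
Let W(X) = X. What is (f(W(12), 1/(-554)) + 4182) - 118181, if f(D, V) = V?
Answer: -63155447/554 ≈ -1.1400e+5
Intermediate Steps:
(f(W(12), 1/(-554)) + 4182) - 118181 = (1/(-554) + 4182) - 118181 = (-1/554 + 4182) - 118181 = 2316827/554 - 118181 = -63155447/554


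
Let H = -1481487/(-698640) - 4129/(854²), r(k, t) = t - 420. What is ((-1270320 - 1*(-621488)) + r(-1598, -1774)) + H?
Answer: -27642980346778159/42460777520 ≈ -6.5102e+5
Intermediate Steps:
r(k, t) = -420 + t
H = 89798957361/42460777520 (H = -1481487*(-1/698640) - 4129/729316 = 493829/232880 - 4129*1/729316 = 493829/232880 - 4129/729316 = 89798957361/42460777520 ≈ 2.1149)
((-1270320 - 1*(-621488)) + r(-1598, -1774)) + H = ((-1270320 - 1*(-621488)) + (-420 - 1774)) + 89798957361/42460777520 = ((-1270320 + 621488) - 2194) + 89798957361/42460777520 = (-648832 - 2194) + 89798957361/42460777520 = -651026 + 89798957361/42460777520 = -27642980346778159/42460777520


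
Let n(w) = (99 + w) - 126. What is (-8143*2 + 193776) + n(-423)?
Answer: 177040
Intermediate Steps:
n(w) = -27 + w
(-8143*2 + 193776) + n(-423) = (-8143*2 + 193776) + (-27 - 423) = (-16286 + 193776) - 450 = 177490 - 450 = 177040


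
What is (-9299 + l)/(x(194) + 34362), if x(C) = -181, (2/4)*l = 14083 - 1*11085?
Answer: -3303/34181 ≈ -0.096633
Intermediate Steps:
l = 5996 (l = 2*(14083 - 1*11085) = 2*(14083 - 11085) = 2*2998 = 5996)
(-9299 + l)/(x(194) + 34362) = (-9299 + 5996)/(-181 + 34362) = -3303/34181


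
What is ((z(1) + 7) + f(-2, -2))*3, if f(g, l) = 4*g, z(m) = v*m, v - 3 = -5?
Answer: -9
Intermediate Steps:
v = -2 (v = 3 - 5 = -2)
z(m) = -2*m
((z(1) + 7) + f(-2, -2))*3 = ((-2*1 + 7) + 4*(-2))*3 = ((-2 + 7) - 8)*3 = (5 - 8)*3 = -3*3 = -9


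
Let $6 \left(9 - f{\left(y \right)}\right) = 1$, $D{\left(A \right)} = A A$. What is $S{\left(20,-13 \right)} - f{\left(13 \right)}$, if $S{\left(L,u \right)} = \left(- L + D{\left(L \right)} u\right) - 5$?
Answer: $- \frac{31403}{6} \approx -5233.8$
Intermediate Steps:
$D{\left(A \right)} = A^{2}$
$f{\left(y \right)} = \frac{53}{6}$ ($f{\left(y \right)} = 9 - \frac{1}{6} = \frac{53}{6}$)
$S{\left(L,u \right)} = -5 - L + u L^{2}$ ($S{\left(L,u \right)} = \left(- L + L^{2} u\right) - 5 = \left(- L + u L^{2}\right) - 5 = -5 - L + u L^{2}$)
$S{\left(20,-13 \right)} - f{\left(13 \right)} = \left(-5 - 20 - 13 \cdot 20^{2}\right) - \frac{53}{6} = \left(-5 - 20 - 5200\right) - \frac{53}{6} = -5225 - \frac{53}{6} = - \frac{31403}{6}$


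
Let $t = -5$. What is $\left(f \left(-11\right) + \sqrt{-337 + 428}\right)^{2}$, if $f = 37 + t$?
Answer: $\left(-352 + \sqrt{91}\right)^{2} \approx 1.1728 \cdot 10^{5}$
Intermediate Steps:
$f = 32$ ($f = 37 - 5 = 32$)
$\left(f \left(-11\right) + \sqrt{-337 + 428}\right)^{2} = \left(32 \left(-11\right) + \sqrt{-337 + 428}\right)^{2} = \left(-352 + \sqrt{91}\right)^{2}$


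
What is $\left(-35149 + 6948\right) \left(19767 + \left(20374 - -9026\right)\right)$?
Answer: $-1386558567$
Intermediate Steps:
$\left(-35149 + 6948\right) \left(19767 + \left(20374 - -9026\right)\right) = - 28201 \left(19767 + \left(20374 + 9026\right)\right) = - 28201 \left(19767 + 29400\right) = \left(-28201\right) 49167 = -1386558567$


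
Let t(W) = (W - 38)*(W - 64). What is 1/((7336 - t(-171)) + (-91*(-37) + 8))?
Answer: -1/38404 ≈ -2.6039e-5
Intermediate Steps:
t(W) = (-64 + W)*(-38 + W) (t(W) = (-38 + W)*(-64 + W) = (-64 + W)*(-38 + W))
1/((7336 - t(-171)) + (-91*(-37) + 8)) = 1/((7336 - (2432 + (-171)² - 102*(-171))) + (-91*(-37) + 8)) = 1/((7336 - (2432 + 29241 + 17442)) + (3367 + 8)) = 1/((7336 - 1*49115) + 3375) = 1/((7336 - 49115) + 3375) = 1/(-41779 + 3375) = 1/(-38404) = -1/38404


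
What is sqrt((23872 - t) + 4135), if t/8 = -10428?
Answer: sqrt(111431) ≈ 333.81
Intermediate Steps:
t = -83424 (t = 8*(-10428) = -83424)
sqrt((23872 - t) + 4135) = sqrt((23872 - 1*(-83424)) + 4135) = sqrt((23872 + 83424) + 4135) = sqrt(107296 + 4135) = sqrt(111431)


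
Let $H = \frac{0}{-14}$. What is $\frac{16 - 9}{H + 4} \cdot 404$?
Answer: $707$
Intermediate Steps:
$H = 0$ ($H = 0 \left(- \frac{1}{14}\right) = 0$)
$\frac{16 - 9}{H + 4} \cdot 404 = \frac{16 - 9}{0 + 4} \cdot 404 = \frac{7}{4} \cdot 404 = 707$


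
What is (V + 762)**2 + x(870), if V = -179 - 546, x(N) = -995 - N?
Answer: -496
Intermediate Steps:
V = -725
(V + 762)**2 + x(870) = (-725 + 762)**2 + (-995 - 1*870) = 37**2 + (-995 - 870) = 1369 - 1865 = -496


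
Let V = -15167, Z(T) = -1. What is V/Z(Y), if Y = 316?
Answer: 15167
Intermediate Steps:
V/Z(Y) = -15167/(-1) = -15167*(-1) = 15167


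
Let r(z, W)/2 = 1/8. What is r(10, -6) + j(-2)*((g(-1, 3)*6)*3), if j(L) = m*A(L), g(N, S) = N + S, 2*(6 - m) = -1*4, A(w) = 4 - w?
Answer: 6913/4 ≈ 1728.3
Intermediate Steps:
r(z, W) = ¼ (r(z, W) = 2/8 = 2*(⅛) = ¼)
m = 8 (m = 6 - (-1)*4/2 = 6 - ½*(-4) = 6 + 2 = 8)
j(L) = 32 - 8*L (j(L) = 8*(4 - L) = 32 - 8*L)
r(10, -6) + j(-2)*((g(-1, 3)*6)*3) = ¼ + (32 - 8*(-2))*(((-1 + 3)*6)*3) = ¼ + (32 + 16)*((2*6)*3) = ¼ + 48*(12*3) = ¼ + 48*36 = ¼ + 1728 = 6913/4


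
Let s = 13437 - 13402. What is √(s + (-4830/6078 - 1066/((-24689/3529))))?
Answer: 2*√29175945144183131/25009957 ≈ 13.659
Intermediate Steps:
s = 35
√(s + (-4830/6078 - 1066/((-24689/3529)))) = √(35 + (-4830/6078 - 1066/((-24689/3529)))) = √(35 + (-4830*1/6078 - 1066/((-24689*1/3529)))) = √(35 + (-805/1013 - 1066/(-24689/3529))) = √(35 + (-805/1013 - 1066*(-3529/24689))) = √(35 + (-805/1013 + 3761914/24689)) = √(35 + 3790944237/25009957) = √(4666292732/25009957) = 2*√29175945144183131/25009957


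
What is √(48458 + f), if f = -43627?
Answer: √4831 ≈ 69.505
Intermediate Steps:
√(48458 + f) = √(48458 - 43627) = √4831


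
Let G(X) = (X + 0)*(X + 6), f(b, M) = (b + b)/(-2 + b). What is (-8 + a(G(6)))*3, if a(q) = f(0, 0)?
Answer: -24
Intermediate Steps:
f(b, M) = 2*b/(-2 + b) (f(b, M) = (2*b)/(-2 + b) = 2*b/(-2 + b))
G(X) = X*(6 + X)
a(q) = 0 (a(q) = 2*0/(-2 + 0) = 2*0/(-2) = 2*0*(-½) = 0)
(-8 + a(G(6)))*3 = (-8 + 0)*3 = -8*3 = -24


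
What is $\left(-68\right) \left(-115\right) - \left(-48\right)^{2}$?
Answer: $5516$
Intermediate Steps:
$\left(-68\right) \left(-115\right) - \left(-48\right)^{2} = 7820 - 2304 = 5516$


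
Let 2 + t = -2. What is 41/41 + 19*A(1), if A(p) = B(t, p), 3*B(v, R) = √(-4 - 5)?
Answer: 1 + 19*I ≈ 1.0 + 19.0*I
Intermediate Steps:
t = -4 (t = -2 - 2 = -4)
B(v, R) = I (B(v, R) = √(-4 - 5)/3 = √(-9)/3 = (3*I)/3 = I)
A(p) = I
41/41 + 19*A(1) = 41/41 + 19*I = 41*(1/41) + 19*I = 1 + 19*I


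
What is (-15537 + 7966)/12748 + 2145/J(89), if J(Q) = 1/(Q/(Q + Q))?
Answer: 13664659/12748 ≈ 1071.9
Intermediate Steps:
J(Q) = 2 (J(Q) = 1/(Q/((2*Q))) = 1/((1/(2*Q))*Q) = 1/(1/2) = 2)
(-15537 + 7966)/12748 + 2145/J(89) = (-15537 + 7966)/12748 + 2145/2 = -7571*1/12748 + 2145*(1/2) = -7571/12748 + 2145/2 = 13664659/12748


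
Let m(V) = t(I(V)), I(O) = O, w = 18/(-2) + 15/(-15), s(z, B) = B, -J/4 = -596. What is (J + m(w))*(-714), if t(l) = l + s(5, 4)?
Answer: -1697892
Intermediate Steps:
J = 2384 (J = -4*(-596) = 2384)
w = -10 (w = 18*(-1/2) + 15*(-1/15) = -9 - 1 = -10)
t(l) = 4 + l (t(l) = l + 4 = 4 + l)
m(V) = 4 + V
(J + m(w))*(-714) = (2384 + (4 - 10))*(-714) = (2384 - 6)*(-714) = 2378*(-714) = -1697892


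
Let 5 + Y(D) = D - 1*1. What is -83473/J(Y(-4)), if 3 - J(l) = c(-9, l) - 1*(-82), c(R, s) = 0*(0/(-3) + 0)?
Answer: 83473/79 ≈ 1056.6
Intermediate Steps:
Y(D) = -6 + D (Y(D) = -5 + (D - 1*1) = -5 + (D - 1) = -5 + (-1 + D) = -6 + D)
c(R, s) = 0 (c(R, s) = 0*(0*(-⅓) + 0) = 0*(0 + 0) = 0*0 = 0)
J(l) = -79 (J(l) = 3 - (0 - 1*(-82)) = 3 - (0 + 82) = 3 - 1*82 = 3 - 82 = -79)
-83473/J(Y(-4)) = -83473/(-79) = -83473*(-1/79) = 83473/79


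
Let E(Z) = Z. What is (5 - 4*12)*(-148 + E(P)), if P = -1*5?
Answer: 6579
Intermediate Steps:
P = -5
(5 - 4*12)*(-148 + E(P)) = (5 - 4*12)*(-148 - 5) = (5 - 48)*(-153) = -43*(-153) = 6579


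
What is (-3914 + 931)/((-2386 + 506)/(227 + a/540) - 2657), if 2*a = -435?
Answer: 9733529/8696863 ≈ 1.1192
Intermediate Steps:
a = -435/2 (a = (½)*(-435) = -435/2 ≈ -217.50)
(-3914 + 931)/((-2386 + 506)/(227 + a/540) - 2657) = (-3914 + 931)/((-2386 + 506)/(227 - 435/2/540) - 2657) = -2983/(-1880/(227 - 435/2*1/540) - 2657) = -2983/(-1880/(227 - 29/72) - 2657) = -2983/(-1880/16315/72 - 2657) = -2983/(-1880*72/16315 - 2657) = -2983/(-27072/3263 - 2657) = -2983/(-8696863/3263) = -2983*(-3263/8696863) = 9733529/8696863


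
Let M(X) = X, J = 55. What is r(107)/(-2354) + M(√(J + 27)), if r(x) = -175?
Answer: 175/2354 + √82 ≈ 9.1297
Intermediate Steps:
r(107)/(-2354) + M(√(J + 27)) = -175/(-2354) + √(55 + 27) = -175*(-1/2354) + √82 = 175/2354 + √82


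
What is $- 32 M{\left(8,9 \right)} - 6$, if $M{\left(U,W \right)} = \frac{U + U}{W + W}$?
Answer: $- \frac{310}{9} \approx -34.444$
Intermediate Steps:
$M{\left(U,W \right)} = \frac{U}{W}$ ($M{\left(U,W \right)} = \frac{2 U}{2 W} = 2 U \frac{1}{2 W} = \frac{U}{W}$)
$- 32 M{\left(8,9 \right)} - 6 = - 32 \cdot \frac{8}{9} - 6 = - 32 \cdot 8 \cdot \frac{1}{9} + \left(0 - 6\right) = \left(-32\right) \frac{8}{9} - 6 = - \frac{256}{9} - 6 = - \frac{310}{9}$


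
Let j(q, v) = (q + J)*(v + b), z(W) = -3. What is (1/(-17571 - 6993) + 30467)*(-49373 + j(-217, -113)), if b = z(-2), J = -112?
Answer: -8388719056883/24564 ≈ -3.4150e+8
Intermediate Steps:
b = -3
j(q, v) = (-112 + q)*(-3 + v) (j(q, v) = (q - 112)*(v - 3) = (-112 + q)*(-3 + v))
(1/(-17571 - 6993) + 30467)*(-49373 + j(-217, -113)) = (1/(-17571 - 6993) + 30467)*(-49373 + (336 - 112*(-113) - 3*(-217) - 217*(-113))) = (1/(-24564) + 30467)*(-49373 + (336 + 12656 + 651 + 24521)) = (-1/24564 + 30467)*(-49373 + 38164) = (748391387/24564)*(-11209) = -8388719056883/24564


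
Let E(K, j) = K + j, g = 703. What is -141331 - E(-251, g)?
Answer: -141783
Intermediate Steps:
-141331 - E(-251, g) = -141331 - (-251 + 703) = -141331 - 1*452 = -141331 - 452 = -141783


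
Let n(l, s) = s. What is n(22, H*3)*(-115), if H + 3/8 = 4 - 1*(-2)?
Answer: -15525/8 ≈ -1940.6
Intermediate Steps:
H = 45/8 (H = -3/8 + (4 - 1*(-2)) = -3/8 + (4 + 2) = -3/8 + 6 = 45/8 ≈ 5.6250)
n(22, H*3)*(-115) = ((45/8)*3)*(-115) = (135/8)*(-115) = -15525/8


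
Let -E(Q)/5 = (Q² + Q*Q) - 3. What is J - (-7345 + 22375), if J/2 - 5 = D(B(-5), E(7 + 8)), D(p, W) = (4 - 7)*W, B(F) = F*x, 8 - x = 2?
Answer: -1610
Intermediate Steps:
x = 6 (x = 8 - 1*2 = 8 - 2 = 6)
E(Q) = 15 - 10*Q² (E(Q) = -5*((Q² + Q*Q) - 3) = -5*((Q² + Q²) - 3) = -5*(2*Q² - 3) = -5*(-3 + 2*Q²) = 15 - 10*Q²)
B(F) = 6*F (B(F) = F*6 = 6*F)
D(p, W) = -3*W
J = 13420 (J = 10 + 2*(-3*(15 - 10*(7 + 8)²)) = 10 + 2*(-3*(15 - 10*15²)) = 10 + 2*(-3*(15 - 10*225)) = 10 + 2*(-3*(15 - 2250)) = 10 + 2*(-3*(-2235)) = 10 + 2*6705 = 10 + 13410 = 13420)
J - (-7345 + 22375) = 13420 - (-7345 + 22375) = 13420 - 1*15030 = 13420 - 15030 = -1610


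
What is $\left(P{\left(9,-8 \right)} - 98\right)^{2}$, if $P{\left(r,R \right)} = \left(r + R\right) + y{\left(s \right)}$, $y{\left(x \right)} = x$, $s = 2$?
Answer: $9025$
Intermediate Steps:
$P{\left(r,R \right)} = 2 + R + r$ ($P{\left(r,R \right)} = \left(r + R\right) + 2 = \left(R + r\right) + 2 = 2 + R + r$)
$\left(P{\left(9,-8 \right)} - 98\right)^{2} = \left(\left(2 - 8 + 9\right) - 98\right)^{2} = \left(3 - 98\right)^{2} = \left(-95\right)^{2} = 9025$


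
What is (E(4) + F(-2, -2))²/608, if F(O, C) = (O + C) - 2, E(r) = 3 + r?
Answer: 1/608 ≈ 0.0016447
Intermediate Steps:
F(O, C) = -2 + C + O (F(O, C) = (C + O) - 2 = -2 + C + O)
(E(4) + F(-2, -2))²/608 = ((3 + 4) + (-2 - 2 - 2))²/608 = (7 - 6)²*(1/608) = 1²*(1/608) = 1*(1/608) = 1/608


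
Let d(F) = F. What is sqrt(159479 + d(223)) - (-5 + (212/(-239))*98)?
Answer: 21971/239 + sqrt(159702) ≈ 491.56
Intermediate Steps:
sqrt(159479 + d(223)) - (-5 + (212/(-239))*98) = sqrt(159479 + 223) - (-5 + (212/(-239))*98) = sqrt(159702) - (-5 + (212*(-1/239))*98) = sqrt(159702) - (-5 - 212/239*98) = sqrt(159702) - (-5 - 20776/239) = sqrt(159702) - 1*(-21971/239) = sqrt(159702) + 21971/239 = 21971/239 + sqrt(159702)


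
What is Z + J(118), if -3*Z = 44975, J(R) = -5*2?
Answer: -45005/3 ≈ -15002.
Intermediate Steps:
J(R) = -10
Z = -44975/3 (Z = -⅓*44975 = -44975/3 ≈ -14992.)
Z + J(118) = -44975/3 - 10 = -45005/3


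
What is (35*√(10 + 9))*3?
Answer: 105*√19 ≈ 457.68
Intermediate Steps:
(35*√(10 + 9))*3 = (35*√19)*3 = 105*√19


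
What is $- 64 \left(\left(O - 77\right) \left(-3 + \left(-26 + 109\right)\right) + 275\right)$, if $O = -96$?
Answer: $868160$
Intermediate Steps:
$- 64 \left(\left(O - 77\right) \left(-3 + \left(-26 + 109\right)\right) + 275\right) = - 64 \left(\left(-96 - 77\right) \left(-3 + \left(-26 + 109\right)\right) + 275\right) = - 64 \left(- 173 \left(-3 + 83\right) + 275\right) = - 64 \left(\left(-173\right) 80 + 275\right) = - 64 \left(-13840 + 275\right) = \left(-64\right) \left(-13565\right) = 868160$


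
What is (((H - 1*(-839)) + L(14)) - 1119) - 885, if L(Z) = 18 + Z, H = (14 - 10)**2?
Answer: -1117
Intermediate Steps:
H = 16 (H = 4**2 = 16)
(((H - 1*(-839)) + L(14)) - 1119) - 885 = (((16 - 1*(-839)) + (18 + 14)) - 1119) - 885 = (((16 + 839) + 32) - 1119) - 885 = ((855 + 32) - 1119) - 885 = (887 - 1119) - 885 = -232 - 885 = -1117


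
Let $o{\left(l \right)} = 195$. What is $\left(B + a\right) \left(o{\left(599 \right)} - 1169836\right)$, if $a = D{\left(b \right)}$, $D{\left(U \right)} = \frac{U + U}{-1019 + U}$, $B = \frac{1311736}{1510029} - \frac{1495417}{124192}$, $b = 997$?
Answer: $\frac{22331455444830035597}{187533521568} \approx 1.1908 \cdot 10^{8}$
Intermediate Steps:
$B = - \frac{2095215919781}{187533521568}$ ($B = 1311736 \cdot \frac{1}{1510029} - \frac{1495417}{124192} = \frac{1311736}{1510029} - \frac{1495417}{124192} = - \frac{2095215919781}{187533521568} \approx -11.172$)
$D{\left(U \right)} = \frac{2 U}{-1019 + U}$
$a = - \frac{997}{11}$ ($a = 2 \cdot 997 \frac{1}{-1019 + 997} = 2 \cdot 997 \frac{1}{-22} = 2 \cdot 997 \left(- \frac{1}{22}\right) = - \frac{997}{11} \approx -90.636$)
$\left(B + a\right) \left(o{\left(599 \right)} - 1169836\right) = \left(- \frac{2095215919781}{187533521568} - \frac{997}{11}\right) \left(195 - 1169836\right) = \left(- \frac{210018296120887}{2062868737248}\right) \left(-1169641\right) = \frac{22331455444830035597}{187533521568}$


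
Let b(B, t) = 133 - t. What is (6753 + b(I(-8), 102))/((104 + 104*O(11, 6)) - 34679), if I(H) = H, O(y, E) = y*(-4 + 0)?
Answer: -6784/39151 ≈ -0.17328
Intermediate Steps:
O(y, E) = -4*y (O(y, E) = y*(-4) = -4*y)
(6753 + b(I(-8), 102))/((104 + 104*O(11, 6)) - 34679) = (6753 + (133 - 1*102))/((104 + 104*(-4*11)) - 34679) = (6753 + (133 - 102))/((104 + 104*(-44)) - 34679) = (6753 + 31)/((104 - 4576) - 34679) = 6784/(-4472 - 34679) = 6784/(-39151) = 6784*(-1/39151) = -6784/39151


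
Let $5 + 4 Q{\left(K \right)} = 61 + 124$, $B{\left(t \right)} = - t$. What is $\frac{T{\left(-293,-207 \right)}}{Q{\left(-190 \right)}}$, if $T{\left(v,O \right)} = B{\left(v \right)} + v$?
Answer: $0$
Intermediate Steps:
$Q{\left(K \right)} = 45$ ($Q{\left(K \right)} = - \frac{5}{4} + \frac{61 + 124}{4} = - \frac{5}{4} + \frac{1}{4} \cdot 185 = - \frac{5}{4} + \frac{185}{4} = 45$)
$T{\left(v,O \right)} = 0$ ($T{\left(v,O \right)} = - v + v = 0$)
$\frac{T{\left(-293,-207 \right)}}{Q{\left(-190 \right)}} = \frac{0}{45} = 0 \cdot \frac{1}{45} = 0$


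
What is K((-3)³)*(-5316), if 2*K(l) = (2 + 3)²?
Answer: -66450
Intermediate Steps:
K(l) = 25/2 (K(l) = (2 + 3)²/2 = (½)*5² = (½)*25 = 25/2)
K((-3)³)*(-5316) = (25/2)*(-5316) = -66450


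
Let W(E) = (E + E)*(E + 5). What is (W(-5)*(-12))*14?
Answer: 0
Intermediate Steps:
W(E) = 2*E*(5 + E) (W(E) = (2*E)*(5 + E) = 2*E*(5 + E))
(W(-5)*(-12))*14 = ((2*(-5)*(5 - 5))*(-12))*14 = ((2*(-5)*0)*(-12))*14 = (0*(-12))*14 = 0*14 = 0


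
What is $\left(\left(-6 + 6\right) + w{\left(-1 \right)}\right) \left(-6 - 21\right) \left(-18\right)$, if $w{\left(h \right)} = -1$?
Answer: $-486$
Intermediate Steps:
$\left(\left(-6 + 6\right) + w{\left(-1 \right)}\right) \left(-6 - 21\right) \left(-18\right) = \left(\left(-6 + 6\right) - 1\right) \left(-6 - 21\right) \left(-18\right) = \left(0 - 1\right) \left(-6 - 21\right) \left(-18\right) = \left(-1\right) \left(-27\right) \left(-18\right) = 27 \left(-18\right) = -486$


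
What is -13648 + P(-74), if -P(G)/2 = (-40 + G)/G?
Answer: -505090/37 ≈ -13651.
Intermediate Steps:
P(G) = -2*(-40 + G)/G
-13648 + P(-74) = -13648 + (-2 + 80/(-74)) = -13648 + (-2 + 80*(-1/74)) = -13648 + (-2 - 40/37) = -13648 - 114/37 = -505090/37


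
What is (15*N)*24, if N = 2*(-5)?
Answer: -3600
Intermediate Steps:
N = -10
(15*N)*24 = (15*(-10))*24 = -150*24 = -3600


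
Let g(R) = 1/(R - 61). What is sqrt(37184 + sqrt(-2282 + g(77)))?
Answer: sqrt(148736 + I*sqrt(36511))/2 ≈ 192.83 + 0.12386*I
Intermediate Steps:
g(R) = 1/(-61 + R)
sqrt(37184 + sqrt(-2282 + g(77))) = sqrt(37184 + sqrt(-2282 + 1/(-61 + 77))) = sqrt(37184 + sqrt(-2282 + 1/16)) = sqrt(37184 + sqrt(-36511/16)) = sqrt(37184 + I*sqrt(36511)/4)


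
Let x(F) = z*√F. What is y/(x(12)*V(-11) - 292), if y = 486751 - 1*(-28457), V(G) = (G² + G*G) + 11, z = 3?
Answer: 37610184/1706927 + 195521436*√3/1706927 ≈ 220.43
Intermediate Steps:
V(G) = 11 + 2*G² (V(G) = (G² + G²) + 11 = 2*G² + 11 = 11 + 2*G²)
x(F) = 3*√F
y = 515208 (y = 486751 + 28457 = 515208)
y/(x(12)*V(-11) - 292) = 515208/((3*√12)*(11 + 2*(-11)²) - 292) = 515208/((3*(2*√3))*(11 + 2*121) - 292) = 515208/((6*√3)*(11 + 242) - 292) = 515208/((6*√3)*253 - 292) = 515208/(1518*√3 - 292) = 515208/(-292 + 1518*√3)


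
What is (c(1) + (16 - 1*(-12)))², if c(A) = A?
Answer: 841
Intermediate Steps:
(c(1) + (16 - 1*(-12)))² = (1 + (16 - 1*(-12)))² = (1 + (16 + 12))² = (1 + 28)² = 29² = 841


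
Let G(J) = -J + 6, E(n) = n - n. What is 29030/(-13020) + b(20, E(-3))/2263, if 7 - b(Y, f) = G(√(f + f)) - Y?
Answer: -211037/95046 ≈ -2.2204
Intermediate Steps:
E(n) = 0
G(J) = 6 - J
b(Y, f) = 1 + Y + √2*√f (b(Y, f) = 7 - ((6 - √(f + f)) - Y) = 7 - ((6 - √(2*f)) - Y) = 7 - ((6 - √2*√f) - Y) = 7 - (6 - Y - √2*√f) = 7 + (-6 + Y + √2*√f) = 1 + Y + √2*√f)
29030/(-13020) + b(20, E(-3))/2263 = 29030/(-13020) + (1 + 20 + √2*√0)/2263 = 29030*(-1/13020) + (1 + 20 + √2*0)*(1/2263) = -2903/1302 + (1 + 20 + 0)*(1/2263) = -2903/1302 + 21*(1/2263) = -2903/1302 + 21/2263 = -211037/95046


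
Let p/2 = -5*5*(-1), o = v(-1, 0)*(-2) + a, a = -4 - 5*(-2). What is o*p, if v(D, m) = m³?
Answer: 300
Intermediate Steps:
a = 6 (a = -4 + 10 = 6)
o = 6 (o = 0³*(-2) + 6 = 0*(-2) + 6 = 0 + 6 = 6)
p = 50 (p = 2*(-5*5*(-1)) = 2*(-25*(-1)) = 2*25 = 50)
o*p = 6*50 = 300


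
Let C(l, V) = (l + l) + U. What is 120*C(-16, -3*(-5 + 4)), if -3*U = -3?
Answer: -3720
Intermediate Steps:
U = 1 (U = -1/3*(-3) = 1)
C(l, V) = 1 + 2*l (C(l, V) = (l + l) + 1 = 2*l + 1 = 1 + 2*l)
120*C(-16, -3*(-5 + 4)) = 120*(1 + 2*(-16)) = 120*(1 - 32) = 120*(-31) = -3720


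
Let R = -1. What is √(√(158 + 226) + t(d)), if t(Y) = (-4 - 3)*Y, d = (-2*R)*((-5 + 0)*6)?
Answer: 2*√(105 + 2*√6) ≈ 20.967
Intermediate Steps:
d = -60 (d = (-2*(-1))*((-5 + 0)*6) = 2*(-5*6) = 2*(-30) = -60)
t(Y) = -7*Y
√(√(158 + 226) + t(d)) = √(√(158 + 226) - 7*(-60)) = √(√384 + 420) = √(8*√6 + 420) = √(420 + 8*√6)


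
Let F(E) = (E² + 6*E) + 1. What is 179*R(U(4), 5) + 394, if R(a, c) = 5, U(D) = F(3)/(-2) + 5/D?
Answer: 1289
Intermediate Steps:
F(E) = 1 + E² + 6*E
U(D) = -14 + 5/D (U(D) = (1 + 3² + 6*3)/(-2) + 5/D = (1 + 9 + 18)*(-½) + 5/D = 28*(-½) + 5/D = -14 + 5/D)
179*R(U(4), 5) + 394 = 179*5 + 394 = 895 + 394 = 1289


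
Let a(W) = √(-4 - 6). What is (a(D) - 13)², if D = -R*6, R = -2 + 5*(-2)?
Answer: (13 - I*√10)² ≈ 159.0 - 82.219*I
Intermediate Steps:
R = -12 (R = -2 - 10 = -12)
D = 72 (D = -1*(-12)*6 = 12*6 = 72)
a(W) = I*√10 (a(W) = √(-10) = I*√10)
(a(D) - 13)² = (I*√10 - 13)² = (-13 + I*√10)²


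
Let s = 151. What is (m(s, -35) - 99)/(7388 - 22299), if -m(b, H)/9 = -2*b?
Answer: -2619/14911 ≈ -0.17564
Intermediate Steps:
m(b, H) = 18*b (m(b, H) = -(-18)*b = 18*b)
(m(s, -35) - 99)/(7388 - 22299) = (18*151 - 99)/(7388 - 22299) = (2718 - 99)/(-14911) = 2619*(-1/14911) = -2619/14911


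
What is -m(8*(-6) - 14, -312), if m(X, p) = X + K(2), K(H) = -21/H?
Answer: 145/2 ≈ 72.500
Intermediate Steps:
m(X, p) = -21/2 + X (m(X, p) = X - 21/2 = -21/2 + X)
-m(8*(-6) - 14, -312) = -(-21/2 + (8*(-6) - 14)) = -(-21/2 + (-48 - 14)) = -(-21/2 - 62) = -1*(-145/2) = 145/2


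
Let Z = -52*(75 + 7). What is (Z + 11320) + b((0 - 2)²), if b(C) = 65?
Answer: 7121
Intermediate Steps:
Z = -4264 (Z = -52*82 = -4264)
(Z + 11320) + b((0 - 2)²) = (-4264 + 11320) + 65 = 7056 + 65 = 7121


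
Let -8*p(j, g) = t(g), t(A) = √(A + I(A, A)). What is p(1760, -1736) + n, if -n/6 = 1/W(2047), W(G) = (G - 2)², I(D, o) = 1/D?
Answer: -6/4182025 - I*√1307944498/6944 ≈ -1.4347e-6 - 5.2082*I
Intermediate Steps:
W(G) = (-2 + G)²
t(A) = √(A + 1/A)
p(j, g) = -√(g + 1/g)/8
n = -6/4182025 (n = -6/(-2 + 2047)² = -6/(2045²) = -6/4182025 ≈ -1.4347e-6)
p(1760, -1736) + n = -√(-1736 + 1/(-1736))/8 - 6/4182025 = -√(-1736 - 1/1736)/8 - 6/4182025 = -I*√1307944498/6944 - 6/4182025 = -6/4182025 - I*√1307944498/6944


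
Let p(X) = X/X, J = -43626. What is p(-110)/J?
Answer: -1/43626 ≈ -2.2922e-5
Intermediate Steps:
p(X) = 1
p(-110)/J = 1/(-43626) = 1*(-1/43626) = -1/43626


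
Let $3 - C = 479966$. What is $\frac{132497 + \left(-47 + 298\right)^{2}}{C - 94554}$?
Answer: $- \frac{195498}{574517} \approx -0.34028$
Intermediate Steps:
$C = -479963$ ($C = 3 - 479966 = -479963$)
$\frac{132497 + \left(-47 + 298\right)^{2}}{C - 94554} = \frac{132497 + \left(-47 + 298\right)^{2}}{-479963 - 94554} = \frac{132497 + 251^{2}}{-574517} = \left(132497 + 63001\right) \left(- \frac{1}{574517}\right) = 195498 \left(- \frac{1}{574517}\right) = - \frac{195498}{574517}$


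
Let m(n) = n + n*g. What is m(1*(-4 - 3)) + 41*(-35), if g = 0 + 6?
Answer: -1484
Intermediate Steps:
g = 6
m(n) = 7*n (m(n) = n + n*6 = n + 6*n = 7*n)
m(1*(-4 - 3)) + 41*(-35) = 7*(1*(-4 - 3)) + 41*(-35) = 7*(1*(-7)) - 1435 = 7*(-7) - 1435 = -49 - 1435 = -1484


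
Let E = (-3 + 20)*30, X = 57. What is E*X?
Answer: 29070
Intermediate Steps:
E = 510 (E = 17*30 = 510)
E*X = 510*57 = 29070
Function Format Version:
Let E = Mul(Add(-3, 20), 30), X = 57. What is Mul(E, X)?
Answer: 29070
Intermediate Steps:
E = 510 (E = Mul(17, 30) = 510)
Mul(E, X) = Mul(510, 57) = 29070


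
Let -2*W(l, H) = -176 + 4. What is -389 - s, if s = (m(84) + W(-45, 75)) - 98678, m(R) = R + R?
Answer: 98035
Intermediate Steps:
W(l, H) = 86 (W(l, H) = -(-176 + 4)/2 = -1/2*(-172) = 86)
m(R) = 2*R
s = -98424 (s = (2*84 + 86) - 98678 = (168 + 86) - 98678 = 254 - 98678 = -98424)
-389 - s = -389 - 1*(-98424) = -389 + 98424 = 98035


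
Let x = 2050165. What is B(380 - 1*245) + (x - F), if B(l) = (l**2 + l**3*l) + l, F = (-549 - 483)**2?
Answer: 333154126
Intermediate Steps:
F = 1065024 (F = (-1032)**2 = 1065024)
B(l) = l + l**2 + l**4 (B(l) = (l**2 + l**4) + l = l + l**2 + l**4)
B(380 - 1*245) + (x - F) = (380 - 1*245)*(1 + (380 - 1*245) + (380 - 1*245)**3) + (2050165 - 1*1065024) = (380 - 245)*(1 + (380 - 245) + (380 - 245)**3) + (2050165 - 1065024) = 135*(1 + 135 + 135**3) + 985141 = 135*(1 + 135 + 2460375) + 985141 = 135*2460511 + 985141 = 332168985 + 985141 = 333154126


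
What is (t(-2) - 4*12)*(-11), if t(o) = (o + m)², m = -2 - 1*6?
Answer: -572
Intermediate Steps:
m = -8 (m = -2 - 6 = -8)
t(o) = (-8 + o)² (t(o) = (o - 8)² = (-8 + o)²)
(t(-2) - 4*12)*(-11) = ((-8 - 2)² - 4*12)*(-11) = ((-10)² - 48)*(-11) = (100 - 48)*(-11) = 52*(-11) = -572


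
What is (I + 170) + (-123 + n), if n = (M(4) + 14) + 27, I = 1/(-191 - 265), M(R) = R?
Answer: 41951/456 ≈ 91.998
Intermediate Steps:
I = -1/456 (I = 1/(-456) = -1/456 ≈ -0.0021930)
n = 45 (n = (4 + 14) + 27 = 18 + 27 = 45)
(I + 170) + (-123 + n) = (-1/456 + 170) + (-123 + 45) = 77519/456 - 78 = 41951/456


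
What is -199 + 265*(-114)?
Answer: -30409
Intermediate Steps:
-199 + 265*(-114) = -199 - 30210 = -30409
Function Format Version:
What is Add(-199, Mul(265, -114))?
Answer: -30409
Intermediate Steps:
Add(-199, Mul(265, -114)) = Add(-199, -30210) = -30409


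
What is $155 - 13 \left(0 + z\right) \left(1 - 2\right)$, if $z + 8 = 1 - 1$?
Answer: $51$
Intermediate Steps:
$z = -8$ ($z = -8 + \left(1 - 1\right) = -8 + 0 = -8$)
$155 - 13 \left(0 + z\right) \left(1 - 2\right) = 155 - 13 \left(0 - 8\right) \left(1 - 2\right) = 155 - 13 \left(\left(-8\right) \left(-1\right)\right) = 155 - 104 = 51$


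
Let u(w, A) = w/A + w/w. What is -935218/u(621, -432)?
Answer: 14963488/7 ≈ 2.1376e+6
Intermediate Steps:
u(w, A) = 1 + w/A (u(w, A) = w/A + 1 = 1 + w/A)
-935218/u(621, -432) = -935218*(-432/(-432 + 621)) = -935218/((-1/432*189)) = -935218/(-7/16) = -935218*(-16/7) = 14963488/7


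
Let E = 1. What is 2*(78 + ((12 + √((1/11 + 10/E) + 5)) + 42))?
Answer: 264 + 2*√1826/11 ≈ 271.77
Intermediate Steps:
2*(78 + ((12 + √((1/11 + 10/E) + 5)) + 42)) = 2*(78 + ((12 + √((1/11 + 10/1) + 5)) + 42)) = 2*(78 + ((12 + √((1*(1/11) + 10*1) + 5)) + 42)) = 2*(78 + ((12 + √((1/11 + 10) + 5)) + 42)) = 2*(78 + ((12 + √(111/11 + 5)) + 42)) = 2*(78 + ((12 + √(166/11)) + 42)) = 2*(78 + ((12 + √1826/11) + 42)) = 2*(78 + (54 + √1826/11)) = 2*(132 + √1826/11) = 264 + 2*√1826/11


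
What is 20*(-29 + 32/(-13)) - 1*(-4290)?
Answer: 47590/13 ≈ 3660.8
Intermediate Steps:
20*(-29 + 32/(-13)) - 1*(-4290) = 20*(-29 + 32*(-1/13)) + 4290 = 20*(-29 - 32/13) + 4290 = 20*(-409/13) + 4290 = -8180/13 + 4290 = 47590/13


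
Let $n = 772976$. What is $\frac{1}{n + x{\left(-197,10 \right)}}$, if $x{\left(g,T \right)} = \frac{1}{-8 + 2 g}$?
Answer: $\frac{402}{310736351} \approx 1.2937 \cdot 10^{-6}$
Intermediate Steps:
$\frac{1}{n + x{\left(-197,10 \right)}} = \frac{1}{772976 + \frac{1}{2 \left(-4 - 197\right)}} = \frac{1}{772976 + \frac{1}{2 \left(-201\right)}} = \frac{1}{772976 + \frac{1}{2} \left(- \frac{1}{201}\right)} = \frac{1}{772976 - \frac{1}{402}} = \frac{1}{\frac{310736351}{402}} = \frac{402}{310736351}$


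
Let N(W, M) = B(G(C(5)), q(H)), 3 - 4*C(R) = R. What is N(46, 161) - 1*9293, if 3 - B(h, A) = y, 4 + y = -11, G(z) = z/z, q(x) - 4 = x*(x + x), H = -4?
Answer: -9275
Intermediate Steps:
C(R) = ¾ - R/4
q(x) = 4 + 2*x² (q(x) = 4 + x*(x + x) = 4 + x*(2*x) = 4 + 2*x²)
G(z) = 1
y = -15 (y = -4 - 11 = -15)
B(h, A) = 18 (B(h, A) = 3 - 1*(-15) = 3 + 15 = 18)
N(W, M) = 18
N(46, 161) - 1*9293 = 18 - 1*9293 = 18 - 9293 = -9275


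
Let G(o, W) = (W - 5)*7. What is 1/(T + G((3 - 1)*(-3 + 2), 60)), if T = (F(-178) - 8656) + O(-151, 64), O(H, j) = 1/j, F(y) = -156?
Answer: -64/539327 ≈ -0.00011867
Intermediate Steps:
G(o, W) = -35 + 7*W (G(o, W) = (-5 + W)*7 = -35 + 7*W)
T = -563967/64 (T = (-156 - 8656) + 1/64 = -8812 + 1/64 = -563967/64 ≈ -8812.0)
1/(T + G((3 - 1)*(-3 + 2), 60)) = 1/(-563967/64 + (-35 + 7*60)) = 1/(-563967/64 + (-35 + 420)) = 1/(-563967/64 + 385) = 1/(-539327/64) = -64/539327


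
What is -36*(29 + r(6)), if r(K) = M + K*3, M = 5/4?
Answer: -1737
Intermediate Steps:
M = 5/4 (M = 5*(¼) = 5/4 ≈ 1.2500)
r(K) = 5/4 + 3*K (r(K) = 5/4 + K*3 = 5/4 + 3*K)
-36*(29 + r(6)) = -36*(29 + (5/4 + 3*6)) = -36*(29 + (5/4 + 18)) = -36*(29 + 77/4) = -36*193/4 = -1737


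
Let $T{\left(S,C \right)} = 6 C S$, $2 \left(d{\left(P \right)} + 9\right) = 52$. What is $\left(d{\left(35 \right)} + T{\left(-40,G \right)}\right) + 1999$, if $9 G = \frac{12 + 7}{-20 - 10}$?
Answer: $\frac{18296}{9} \approx 2032.9$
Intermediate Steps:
$d{\left(P \right)} = 17$ ($d{\left(P \right)} = -9 + \frac{1}{2} \cdot 52 = -9 + 26 = 17$)
$G = - \frac{19}{270}$ ($G = \frac{\left(12 + 7\right) \frac{1}{-20 - 10}}{9} = \frac{19 \frac{1}{-30}}{9} = \frac{19 \left(- \frac{1}{30}\right)}{9} = \frac{1}{9} \left(- \frac{19}{30}\right) = - \frac{19}{270} \approx -0.07037$)
$T{\left(S,C \right)} = 6 C S$
$\left(d{\left(35 \right)} + T{\left(-40,G \right)}\right) + 1999 = \left(17 + 6 \left(- \frac{19}{270}\right) \left(-40\right)\right) + 1999 = \left(17 + \frac{152}{9}\right) + 1999 = \frac{305}{9} + 1999 = \frac{18296}{9}$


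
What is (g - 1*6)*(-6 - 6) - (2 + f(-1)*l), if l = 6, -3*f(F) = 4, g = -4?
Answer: 126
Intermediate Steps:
f(F) = -4/3 (f(F) = -1/3*4 = -4/3)
(g - 1*6)*(-6 - 6) - (2 + f(-1)*l) = (-4 - 1*6)*(-6 - 6) - (2 - 4/3*6) = (-4 - 6)*(-12) - (2 - 8) = -10*(-12) - 1*(-6) = 120 + 6 = 126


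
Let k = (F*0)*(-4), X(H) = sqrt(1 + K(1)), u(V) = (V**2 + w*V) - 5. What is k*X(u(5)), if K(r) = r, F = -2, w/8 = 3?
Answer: 0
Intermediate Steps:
w = 24 (w = 8*3 = 24)
u(V) = -5 + V**2 + 24*V (u(V) = (V**2 + 24*V) - 5 = -5 + V**2 + 24*V)
X(H) = sqrt(2) (X(H) = sqrt(1 + 1) = sqrt(2))
k = 0 (k = -2*0*(-4) = 0*(-4) = 0)
k*X(u(5)) = 0*sqrt(2) = 0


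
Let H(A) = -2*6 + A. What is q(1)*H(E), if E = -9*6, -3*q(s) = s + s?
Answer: 44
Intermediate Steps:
q(s) = -2*s/3 (q(s) = -(s + s)/3 = -2*s/3)
E = -54
H(A) = -12 + A
q(1)*H(E) = (-⅔*1)*(-12 - 54) = -⅔*(-66) = 44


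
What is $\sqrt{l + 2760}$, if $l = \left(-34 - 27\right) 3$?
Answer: $\sqrt{2577} \approx 50.764$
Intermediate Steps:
$l = -183$ ($l = \left(-61\right) 3 = -183$)
$\sqrt{l + 2760} = \sqrt{-183 + 2760} = \sqrt{2577}$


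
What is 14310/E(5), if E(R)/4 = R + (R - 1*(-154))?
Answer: 7155/328 ≈ 21.814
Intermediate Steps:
E(R) = 616 + 8*R (E(R) = 4*(R + (R - 1*(-154))) = 4*(R + (R + 154)) = 4*(R + (154 + R)) = 4*(154 + 2*R) = 616 + 8*R)
14310/E(5) = 14310/(616 + 8*5) = 14310/(616 + 40) = 14310/656 = 14310*(1/656) = 7155/328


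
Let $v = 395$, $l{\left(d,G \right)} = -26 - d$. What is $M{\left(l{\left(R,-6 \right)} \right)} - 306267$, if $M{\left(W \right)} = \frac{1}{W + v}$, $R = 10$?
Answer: $- \frac{109949852}{359} \approx -3.0627 \cdot 10^{5}$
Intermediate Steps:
$M{\left(W \right)} = \frac{1}{395 + W}$ ($M{\left(W \right)} = \frac{1}{W + 395} = \frac{1}{395 + W}$)
$M{\left(l{\left(R,-6 \right)} \right)} - 306267 = \frac{1}{395 - 36} - 306267 = \frac{1}{359} - 306267 = - \frac{109949852}{359}$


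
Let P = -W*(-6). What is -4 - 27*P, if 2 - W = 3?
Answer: 158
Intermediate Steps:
W = -1 (W = 2 - 1*3 = 2 - 3 = -1)
P = -6 (P = -1*(-1)*(-6) = 1*(-6) = -6)
-4 - 27*P = -4 - 27*(-6) = -4 + 162 = 158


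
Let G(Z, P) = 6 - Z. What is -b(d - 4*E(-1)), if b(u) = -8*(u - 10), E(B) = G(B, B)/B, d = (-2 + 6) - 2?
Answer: 160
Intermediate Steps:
d = 2 (d = 4 - 2 = 2)
E(B) = (6 - B)/B
b(u) = 80 - 8*u (b(u) = -8*(-10 + u) = 80 - 8*u)
-b(d - 4*E(-1)) = -(80 - 8*(2 - 4*(6 - 1*(-1))/(-1))) = -(80 - 8*(2 - (-4)*(6 + 1))) = -(80 - 8*(2 - (-4)*7)) = -(80 - 8*(2 - 4*(-7))) = -(80 - 8*(2 + 28)) = -(80 - 8*30) = -(80 - 240) = -1*(-160) = 160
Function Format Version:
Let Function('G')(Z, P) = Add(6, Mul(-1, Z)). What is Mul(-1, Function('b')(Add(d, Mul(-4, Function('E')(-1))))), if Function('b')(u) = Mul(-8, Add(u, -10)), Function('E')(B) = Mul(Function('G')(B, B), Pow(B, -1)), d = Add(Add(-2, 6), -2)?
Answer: 160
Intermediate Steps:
d = 2 (d = Add(4, -2) = 2)
Function('E')(B) = Mul(Pow(B, -1), Add(6, Mul(-1, B))) (Function('E')(B) = Mul(Add(6, Mul(-1, B)), Pow(B, -1)) = Mul(Pow(B, -1), Add(6, Mul(-1, B))))
Function('b')(u) = Add(80, Mul(-8, u)) (Function('b')(u) = Mul(-8, Add(-10, u)) = Add(80, Mul(-8, u)))
Mul(-1, Function('b')(Add(d, Mul(-4, Function('E')(-1))))) = Mul(-1, Add(80, Mul(-8, Add(2, Mul(-4, Mul(Pow(-1, -1), Add(6, Mul(-1, -1)))))))) = Mul(-1, Add(80, Mul(-8, Add(2, Mul(-4, Mul(-1, Add(6, 1))))))) = Mul(-1, Add(80, Mul(-8, Add(2, Mul(-4, Mul(-1, 7)))))) = Mul(-1, Add(80, Mul(-8, Add(2, Mul(-4, -7))))) = Mul(-1, Add(80, Mul(-8, Add(2, 28)))) = Mul(-1, Add(80, Mul(-8, 30))) = Mul(-1, Add(80, -240)) = Mul(-1, -160) = 160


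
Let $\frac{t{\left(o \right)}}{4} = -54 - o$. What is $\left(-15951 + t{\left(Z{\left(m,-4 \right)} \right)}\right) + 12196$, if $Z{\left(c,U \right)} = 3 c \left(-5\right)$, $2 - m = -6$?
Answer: $-3491$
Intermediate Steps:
$m = 8$ ($m = 2 - -6 = 2 + 6 = 8$)
$Z{\left(c,U \right)} = - 15 c$
$t{\left(o \right)} = -216 - 4 o$ ($t{\left(o \right)} = 4 \left(-54 - o\right) = -216 - 4 o$)
$\left(-15951 + t{\left(Z{\left(m,-4 \right)} \right)}\right) + 12196 = \left(-15951 - \left(216 + 4 \left(\left(-15\right) 8\right)\right)\right) + 12196 = \left(-15951 - -264\right) + 12196 = \left(-15951 + \left(-216 + 480\right)\right) + 12196 = \left(-15951 + 264\right) + 12196 = -15687 + 12196 = -3491$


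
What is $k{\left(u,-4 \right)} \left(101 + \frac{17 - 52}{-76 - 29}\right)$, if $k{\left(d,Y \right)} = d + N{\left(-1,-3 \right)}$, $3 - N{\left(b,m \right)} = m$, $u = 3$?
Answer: $912$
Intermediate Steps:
$N{\left(b,m \right)} = 3 - m$
$k{\left(d,Y \right)} = 6 + d$ ($k{\left(d,Y \right)} = d + \left(3 - -3\right) = d + \left(3 + 3\right) = d + 6 = 6 + d$)
$k{\left(u,-4 \right)} \left(101 + \frac{17 - 52}{-76 - 29}\right) = \left(6 + 3\right) \left(101 + \frac{17 - 52}{-76 - 29}\right) = 9 \left(101 - \frac{35}{-105}\right) = 9 \left(101 - - \frac{1}{3}\right) = 9 \left(101 + \frac{1}{3}\right) = 9 \cdot \frac{304}{3} = 912$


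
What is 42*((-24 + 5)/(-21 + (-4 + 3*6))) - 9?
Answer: 105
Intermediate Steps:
42*((-24 + 5)/(-21 + (-4 + 3*6))) - 9 = 42*(-19/(-21 + (-4 + 18))) - 9 = 42*(-19/(-21 + 14)) - 9 = 42*(-19/(-7)) - 9 = 42*(-19*(-1/7)) - 9 = 42*(19/7) - 9 = 114 - 9 = 105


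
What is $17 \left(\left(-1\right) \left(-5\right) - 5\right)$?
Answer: $0$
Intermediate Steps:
$17 \left(\left(-1\right) \left(-5\right) - 5\right) = 17 \left(5 - 5\right) = 17 \cdot 0 = 0$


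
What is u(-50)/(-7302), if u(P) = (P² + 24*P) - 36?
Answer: -632/3651 ≈ -0.17310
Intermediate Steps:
u(P) = -36 + P² + 24*P
u(-50)/(-7302) = (-36 + (-50)² + 24*(-50))/(-7302) = (-36 + 2500 - 1200)*(-1/7302) = 1264*(-1/7302) = -632/3651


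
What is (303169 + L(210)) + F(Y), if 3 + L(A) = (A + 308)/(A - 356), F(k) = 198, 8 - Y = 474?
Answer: 22145313/73 ≈ 3.0336e+5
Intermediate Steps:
Y = -466 (Y = 8 - 1*474 = 8 - 474 = -466)
L(A) = -3 + (308 + A)/(-356 + A) (L(A) = -3 + (A + 308)/(A - 356) = -3 + (308 + A)/(-356 + A))
(303169 + L(210)) + F(Y) = (303169 + 2*(688 - 1*210)/(-356 + 210)) + 198 = (303169 + 2*(688 - 210)/(-146)) + 198 = (303169 + 2*(-1/146)*478) + 198 = (303169 - 478/73) + 198 = 22130859/73 + 198 = 22145313/73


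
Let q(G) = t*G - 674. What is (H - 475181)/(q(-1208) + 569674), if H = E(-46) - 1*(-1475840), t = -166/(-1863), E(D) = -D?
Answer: 1864313415/1059846472 ≈ 1.7590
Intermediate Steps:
t = 166/1863 (t = -166*(-1/1863) = 166/1863 ≈ 0.089104)
q(G) = -674 + 166*G/1863 (q(G) = 166*G/1863 - 674 = -674 + 166*G/1863)
H = 1475886 (H = -1*(-46) - 1*(-1475840) = 46 + 1475840 = 1475886)
(H - 475181)/(q(-1208) + 569674) = (1475886 - 475181)/((-674 + (166/1863)*(-1208)) + 569674) = 1000705/((-674 - 200528/1863) + 569674) = 1000705/(-1456190/1863 + 569674) = 1000705/(1059846472/1863) = 1000705*(1863/1059846472) = 1864313415/1059846472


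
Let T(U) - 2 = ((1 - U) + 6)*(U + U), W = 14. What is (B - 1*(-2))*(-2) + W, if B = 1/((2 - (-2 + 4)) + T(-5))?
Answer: 591/59 ≈ 10.017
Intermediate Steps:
T(U) = 2 + 2*U*(7 - U) (T(U) = 2 + ((1 - U) + 6)*(U + U) = 2 + (7 - U)*(2*U) = 2 + 2*U*(7 - U))
B = -1/118 (B = 1/((2 - (-2 + 4)) + (2 - 2*(-5)² + 14*(-5))) = 1/((2 - 1*2) + (2 - 2*25 - 70)) = 1/((2 - 2) + (2 - 50 - 70)) = 1/(0 - 118) = 1/(-118) = -1/118 ≈ -0.0084746)
(B - 1*(-2))*(-2) + W = (-1/118 - 1*(-2))*(-2) + 14 = (-1/118 + 2)*(-2) + 14 = (235/118)*(-2) + 14 = -235/59 + 14 = 591/59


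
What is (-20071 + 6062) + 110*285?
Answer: 17341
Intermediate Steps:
(-20071 + 6062) + 110*285 = -14009 + 31350 = 17341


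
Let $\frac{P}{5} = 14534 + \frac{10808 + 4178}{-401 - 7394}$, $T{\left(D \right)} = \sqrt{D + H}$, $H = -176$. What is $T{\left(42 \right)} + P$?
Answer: $\frac{113277544}{1559} + i \sqrt{134} \approx 72660.0 + 11.576 i$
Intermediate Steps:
$T{\left(D \right)} = \sqrt{-176 + D}$ ($T{\left(D \right)} = \sqrt{D - 176} = \sqrt{-176 + D}$)
$P = \frac{113277544}{1559}$ ($P = 5 \left(14534 + \frac{10808 + 4178}{-401 - 7394}\right) = 5 \left(14534 + \frac{14986}{-7795}\right) = 5 \left(14534 + 14986 \left(- \frac{1}{7795}\right)\right) = 5 \left(14534 - \frac{14986}{7795}\right) = 5 \cdot \frac{113277544}{7795} = \frac{113277544}{1559} \approx 72660.0$)
$T{\left(42 \right)} + P = \sqrt{-176 + 42} + \frac{113277544}{1559} = \sqrt{-134} + \frac{113277544}{1559} = i \sqrt{134} + \frac{113277544}{1559} = \frac{113277544}{1559} + i \sqrt{134}$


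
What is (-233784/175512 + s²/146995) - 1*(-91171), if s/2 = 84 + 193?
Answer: 98007306811798/1074974435 ≈ 91172.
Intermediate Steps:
s = 554 (s = 2*(84 + 193) = 2*277 = 554)
(-233784/175512 + s²/146995) - 1*(-91171) = (-233784/175512 + 554²/146995) - 1*(-91171) = (-233784*1/175512 + 306916*(1/146995)) + 91171 = (-9741/7313 + 306916/146995) + 91171 = 812598413/1074974435 + 91171 = 98007306811798/1074974435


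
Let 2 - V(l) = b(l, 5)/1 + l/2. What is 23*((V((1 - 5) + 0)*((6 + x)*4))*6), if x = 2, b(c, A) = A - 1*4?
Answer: 13248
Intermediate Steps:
b(c, A) = -4 + A (b(c, A) = A - 4 = -4 + A)
V(l) = 1 - l/2 (V(l) = 2 - ((-4 + 5)/1 + l/2) = 2 - (1*1 + l*(1/2)) = 2 - (1 + l/2) = 2 + (-1 - l/2) = 1 - l/2)
23*((V((1 - 5) + 0)*((6 + x)*4))*6) = 23*(((1 - ((1 - 5) + 0)/2)*((6 + 2)*4))*6) = 23*(((1 - (-4 + 0)/2)*(8*4))*6) = 23*(((1 - 1/2*(-4))*32)*6) = 23*(((1 + 2)*32)*6) = 23*((3*32)*6) = 23*(96*6) = 23*576 = 13248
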